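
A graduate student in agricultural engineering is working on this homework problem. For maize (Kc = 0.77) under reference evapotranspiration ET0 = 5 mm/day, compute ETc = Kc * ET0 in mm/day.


ETc = Kc * ET0
    = 0.77 * 5
    = 3.85 mm/day


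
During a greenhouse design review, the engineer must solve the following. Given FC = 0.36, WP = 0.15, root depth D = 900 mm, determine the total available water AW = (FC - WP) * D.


AW = (FC - WP) * D
   = (0.36 - 0.15) * 900
   = 0.21 * 900
   = 189 mm


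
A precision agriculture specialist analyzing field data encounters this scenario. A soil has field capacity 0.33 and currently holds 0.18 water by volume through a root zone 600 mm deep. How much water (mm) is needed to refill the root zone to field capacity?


SMD = (FC - theta) * D
    = (0.33 - 0.18) * 600
    = 0.150 * 600
    = 90 mm


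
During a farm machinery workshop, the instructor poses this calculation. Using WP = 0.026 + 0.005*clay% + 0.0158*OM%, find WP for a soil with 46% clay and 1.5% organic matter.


WP = 0.026 + 0.005*46 + 0.0158*1.5
   = 0.026 + 0.2300 + 0.0237
   = 0.2797


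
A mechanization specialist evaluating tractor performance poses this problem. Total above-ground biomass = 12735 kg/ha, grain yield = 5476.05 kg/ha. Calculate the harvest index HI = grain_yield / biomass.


HI = grain_yield / biomass
   = 5476.05 / 12735
   = 0.43


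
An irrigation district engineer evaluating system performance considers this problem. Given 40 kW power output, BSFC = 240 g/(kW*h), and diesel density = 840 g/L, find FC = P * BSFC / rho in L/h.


FC = P * BSFC / rho_fuel
   = 40 * 240 / 840
   = 9600 / 840
   = 11.43 L/h


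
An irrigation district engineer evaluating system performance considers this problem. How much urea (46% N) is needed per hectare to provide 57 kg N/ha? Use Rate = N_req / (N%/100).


Rate = N_required / (N_content / 100)
     = 57 / (46 / 100)
     = 57 / 0.46
     = 123.91 kg/ha


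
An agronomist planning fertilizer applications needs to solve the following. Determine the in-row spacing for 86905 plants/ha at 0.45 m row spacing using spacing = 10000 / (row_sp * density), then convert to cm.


spacing = 10000 / (row_sp * density)
        = 10000 / (0.45 * 86905)
        = 10000 / 39107.25
        = 0.25571 m = 25.57 cm


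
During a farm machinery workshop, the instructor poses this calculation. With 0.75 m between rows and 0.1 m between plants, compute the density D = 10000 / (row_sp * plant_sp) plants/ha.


D = 10000 / (row_sp * plant_sp)
  = 10000 / (0.75 * 0.1)
  = 10000 / 0.0750
  = 133333.33 plants/ha


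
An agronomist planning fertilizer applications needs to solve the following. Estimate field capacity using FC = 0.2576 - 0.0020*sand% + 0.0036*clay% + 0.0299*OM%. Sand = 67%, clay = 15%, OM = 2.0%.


FC = 0.2576 - 0.0020*67 + 0.0036*15 + 0.0299*2.0
   = 0.2576 - 0.1340 + 0.0540 + 0.0598
   = 0.2374


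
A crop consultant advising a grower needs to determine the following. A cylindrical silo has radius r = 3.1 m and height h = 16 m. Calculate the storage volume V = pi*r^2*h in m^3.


V = pi * r^2 * h
  = pi * 3.1^2 * 16
  = pi * 9.61 * 16
  = 483.05 m^3


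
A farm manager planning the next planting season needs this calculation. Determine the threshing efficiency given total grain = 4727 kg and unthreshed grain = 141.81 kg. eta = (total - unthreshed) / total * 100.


eta = (total - unthreshed) / total * 100
    = (4727 - 141.81) / 4727 * 100
    = 4585.19 / 4727 * 100
    = 97%


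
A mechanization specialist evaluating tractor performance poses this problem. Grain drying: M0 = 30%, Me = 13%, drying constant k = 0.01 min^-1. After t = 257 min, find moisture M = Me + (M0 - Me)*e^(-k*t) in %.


M = Me + (M0 - Me) * e^(-k*t)
  = 13 + (30 - 13) * e^(-0.01*257)
  = 13 + 17 * e^(-2.570)
  = 13 + 17 * 0.07654
  = 13 + 1.3011
  = 14.30%


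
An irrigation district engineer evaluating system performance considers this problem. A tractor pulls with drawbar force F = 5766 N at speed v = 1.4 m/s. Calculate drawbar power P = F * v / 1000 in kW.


P = F * v / 1000
  = 5766 * 1.4 / 1000
  = 8072.40 / 1000
  = 8.07 kW


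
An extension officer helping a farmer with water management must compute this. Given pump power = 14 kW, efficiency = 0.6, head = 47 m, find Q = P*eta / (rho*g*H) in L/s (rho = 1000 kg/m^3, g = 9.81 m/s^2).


Q = (P * 1000 * eta) / (rho * g * H)
  = (14 * 1000 * 0.6) / (1000 * 9.81 * 47)
  = 8400 / 461070
  = 0.01822 m^3/s = 18.22 L/s


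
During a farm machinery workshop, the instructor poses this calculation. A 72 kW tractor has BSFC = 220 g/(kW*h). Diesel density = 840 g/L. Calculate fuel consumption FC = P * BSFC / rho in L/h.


FC = P * BSFC / rho_fuel
   = 72 * 220 / 840
   = 15840 / 840
   = 18.86 L/h


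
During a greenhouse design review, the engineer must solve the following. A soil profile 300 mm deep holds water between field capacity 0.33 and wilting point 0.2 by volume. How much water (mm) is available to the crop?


AW = (FC - WP) * D
   = (0.33 - 0.2) * 300
   = 0.13 * 300
   = 39 mm


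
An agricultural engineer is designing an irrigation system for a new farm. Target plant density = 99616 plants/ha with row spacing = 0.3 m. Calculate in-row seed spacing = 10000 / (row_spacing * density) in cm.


spacing = 10000 / (row_sp * density)
        = 10000 / (0.3 * 99616)
        = 10000 / 29884.80
        = 0.33462 m = 33.46 cm


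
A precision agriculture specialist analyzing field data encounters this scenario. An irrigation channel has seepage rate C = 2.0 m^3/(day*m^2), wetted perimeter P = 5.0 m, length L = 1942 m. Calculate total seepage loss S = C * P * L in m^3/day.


S = C * P * L
  = 2.0 * 5.0 * 1942
  = 19420 m^3/day


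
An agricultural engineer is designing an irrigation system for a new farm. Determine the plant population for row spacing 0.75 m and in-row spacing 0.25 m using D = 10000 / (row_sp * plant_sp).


D = 10000 / (row_sp * plant_sp)
  = 10000 / (0.75 * 0.25)
  = 10000 / 0.1875
  = 53333.33 plants/ha


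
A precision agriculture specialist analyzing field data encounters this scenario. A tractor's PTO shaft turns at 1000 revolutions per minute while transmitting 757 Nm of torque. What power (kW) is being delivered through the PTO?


P = 2*pi*n*T / 60000
  = 2*pi * 1000 * 757 / 60000
  = 4756371.28 / 60000
  = 79.27 kW


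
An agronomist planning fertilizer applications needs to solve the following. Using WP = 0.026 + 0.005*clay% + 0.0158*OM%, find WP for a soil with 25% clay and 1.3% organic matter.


WP = 0.026 + 0.005*25 + 0.0158*1.3
   = 0.026 + 0.1250 + 0.0205
   = 0.1715


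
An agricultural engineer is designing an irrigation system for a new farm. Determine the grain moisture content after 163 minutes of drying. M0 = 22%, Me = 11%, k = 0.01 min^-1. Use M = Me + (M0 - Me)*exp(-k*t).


M = Me + (M0 - Me) * e^(-k*t)
  = 11 + (22 - 11) * e^(-0.01*163)
  = 11 + 11 * e^(-1.630)
  = 11 + 11 * 0.19593
  = 11 + 2.1552
  = 13.16%


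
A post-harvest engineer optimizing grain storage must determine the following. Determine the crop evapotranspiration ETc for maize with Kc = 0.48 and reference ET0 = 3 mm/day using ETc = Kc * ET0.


ETc = Kc * ET0
    = 0.48 * 3
    = 1.44 mm/day


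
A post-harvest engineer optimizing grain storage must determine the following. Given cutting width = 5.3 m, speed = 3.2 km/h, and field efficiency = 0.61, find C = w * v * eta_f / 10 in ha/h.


C = w * v * eta_f / 10
  = 5.3 * 3.2 * 0.61 / 10
  = 10.35 / 10
  = 1.03 ha/h


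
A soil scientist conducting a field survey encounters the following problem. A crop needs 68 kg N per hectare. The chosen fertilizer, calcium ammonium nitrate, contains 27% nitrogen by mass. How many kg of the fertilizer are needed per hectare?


Rate = N_required / (N_content / 100)
     = 68 / (27 / 100)
     = 68 / 0.27
     = 251.85 kg/ha


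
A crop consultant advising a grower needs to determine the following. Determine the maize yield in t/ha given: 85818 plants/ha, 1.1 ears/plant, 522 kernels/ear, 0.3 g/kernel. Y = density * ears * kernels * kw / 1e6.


Y = density * ears * kernels * kw
  = 85818 * 1.1 * 522 * 0.3 g/ha
  = 14783008.68 g/ha
  = 14783.01 kg/ha = 14.78 t/ha


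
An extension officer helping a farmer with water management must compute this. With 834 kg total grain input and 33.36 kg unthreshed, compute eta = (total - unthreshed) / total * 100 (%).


eta = (total - unthreshed) / total * 100
    = (834 - 33.36) / 834 * 100
    = 800.64 / 834 * 100
    = 96%


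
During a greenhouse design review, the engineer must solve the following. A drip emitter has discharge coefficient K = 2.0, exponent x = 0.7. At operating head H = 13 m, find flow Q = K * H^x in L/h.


Q = K * H^x
  = 2.0 * 13^0.7
  = 2.0 * 6.0223
  = 12.04 L/h


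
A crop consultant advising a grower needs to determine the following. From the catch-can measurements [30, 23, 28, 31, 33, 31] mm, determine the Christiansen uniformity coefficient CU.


xbar = 176 / 6 = 29.333
sum|xi - xbar| = 15.333
CU = 100 * (1 - 15.333 / (6 * 29.333))
   = 100 * (1 - 0.0871)
   = 91.29%


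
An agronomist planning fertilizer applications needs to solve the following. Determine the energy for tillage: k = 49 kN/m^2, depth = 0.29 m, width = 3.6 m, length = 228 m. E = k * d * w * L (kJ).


E = k * d * w * L
  = 49 * 0.29 * 3.6 * 228
  = 11663.57 kJ


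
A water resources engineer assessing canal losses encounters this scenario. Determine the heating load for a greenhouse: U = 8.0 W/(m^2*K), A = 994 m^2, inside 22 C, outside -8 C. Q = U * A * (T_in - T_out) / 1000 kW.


dT = 22 - (-8) = 30 K
Q = U * A * dT
  = 8.0 * 994 * 30
  = 238560 W = 238.56 kW


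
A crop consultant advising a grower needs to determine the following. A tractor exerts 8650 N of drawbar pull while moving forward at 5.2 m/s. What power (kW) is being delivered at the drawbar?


P = F * v / 1000
  = 8650 * 5.2 / 1000
  = 44980 / 1000
  = 44.98 kW


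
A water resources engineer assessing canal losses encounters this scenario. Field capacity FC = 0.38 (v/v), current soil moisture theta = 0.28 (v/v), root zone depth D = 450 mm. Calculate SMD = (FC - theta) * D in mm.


SMD = (FC - theta) * D
    = (0.38 - 0.28) * 450
    = 0.100 * 450
    = 45 mm


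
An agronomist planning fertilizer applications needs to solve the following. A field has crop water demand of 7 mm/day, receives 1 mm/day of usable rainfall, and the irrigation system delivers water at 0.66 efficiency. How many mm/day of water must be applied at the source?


IWR = (ETc - Pe) / Ea
    = (7 - 1) / 0.66
    = 6 / 0.66
    = 9.09 mm/day


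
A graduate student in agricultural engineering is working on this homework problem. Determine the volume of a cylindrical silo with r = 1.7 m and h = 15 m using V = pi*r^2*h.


V = pi * r^2 * h
  = pi * 1.7^2 * 15
  = pi * 2.89 * 15
  = 136.19 m^3


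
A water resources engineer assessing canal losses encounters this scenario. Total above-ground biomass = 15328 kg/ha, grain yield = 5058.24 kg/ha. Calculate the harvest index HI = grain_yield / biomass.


HI = grain_yield / biomass
   = 5058.24 / 15328
   = 0.33


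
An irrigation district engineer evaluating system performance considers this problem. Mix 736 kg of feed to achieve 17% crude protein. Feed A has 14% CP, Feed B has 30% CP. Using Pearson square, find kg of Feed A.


parts_A = CP_b - target = 30 - 17 = 13
parts_B = target - CP_a = 17 - 14 = 3
total_parts = 13 + 3 = 16
Feed A = 736 * 13 / 16 = 598 kg
Feed B = 736 * 3 / 16 = 138 kg

598 kg


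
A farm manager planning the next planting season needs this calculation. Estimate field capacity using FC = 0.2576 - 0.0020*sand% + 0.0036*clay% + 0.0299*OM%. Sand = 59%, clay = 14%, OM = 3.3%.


FC = 0.2576 - 0.0020*59 + 0.0036*14 + 0.0299*3.3
   = 0.2576 - 0.1180 + 0.0504 + 0.0987
   = 0.2887


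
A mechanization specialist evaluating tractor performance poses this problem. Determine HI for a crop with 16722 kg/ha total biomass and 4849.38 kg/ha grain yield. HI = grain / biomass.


HI = grain_yield / biomass
   = 4849.38 / 16722
   = 0.29


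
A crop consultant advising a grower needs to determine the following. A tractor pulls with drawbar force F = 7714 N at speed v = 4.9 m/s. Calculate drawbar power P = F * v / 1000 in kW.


P = F * v / 1000
  = 7714 * 4.9 / 1000
  = 37798.60 / 1000
  = 37.80 kW


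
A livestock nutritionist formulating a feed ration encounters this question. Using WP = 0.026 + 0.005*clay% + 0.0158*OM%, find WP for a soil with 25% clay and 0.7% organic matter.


WP = 0.026 + 0.005*25 + 0.0158*0.7
   = 0.026 + 0.1250 + 0.0111
   = 0.1621


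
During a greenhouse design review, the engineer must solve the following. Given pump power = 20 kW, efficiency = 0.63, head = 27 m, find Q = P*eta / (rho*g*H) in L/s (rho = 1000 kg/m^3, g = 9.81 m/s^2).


Q = (P * 1000 * eta) / (rho * g * H)
  = (20 * 1000 * 0.63) / (1000 * 9.81 * 27)
  = 12600 / 264870
  = 0.04757 m^3/s = 47.57 L/s


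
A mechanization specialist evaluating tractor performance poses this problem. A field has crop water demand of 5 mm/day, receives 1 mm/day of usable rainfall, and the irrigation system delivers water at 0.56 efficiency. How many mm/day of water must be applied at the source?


IWR = (ETc - Pe) / Ea
    = (5 - 1) / 0.56
    = 4 / 0.56
    = 7.14 mm/day


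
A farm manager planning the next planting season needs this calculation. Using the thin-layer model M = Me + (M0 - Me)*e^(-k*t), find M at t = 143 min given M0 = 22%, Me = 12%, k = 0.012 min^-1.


M = Me + (M0 - Me) * e^(-k*t)
  = 12 + (22 - 12) * e^(-0.012*143)
  = 12 + 10 * e^(-1.716)
  = 12 + 10 * 0.17978
  = 12 + 1.7978
  = 13.80%


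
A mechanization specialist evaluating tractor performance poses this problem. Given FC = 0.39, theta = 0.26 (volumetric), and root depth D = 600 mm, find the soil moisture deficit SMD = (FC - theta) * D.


SMD = (FC - theta) * D
    = (0.39 - 0.26) * 600
    = 0.130 * 600
    = 78 mm


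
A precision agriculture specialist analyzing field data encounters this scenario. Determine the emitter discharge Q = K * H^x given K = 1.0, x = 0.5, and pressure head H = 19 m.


Q = K * H^x
  = 1.0 * 19^0.5
  = 1.0 * 4.3589
  = 4.36 L/h


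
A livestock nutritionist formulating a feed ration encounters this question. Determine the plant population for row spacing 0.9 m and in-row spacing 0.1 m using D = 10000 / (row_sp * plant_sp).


D = 10000 / (row_sp * plant_sp)
  = 10000 / (0.9 * 0.1)
  = 10000 / 0.0900
  = 111111.11 plants/ha


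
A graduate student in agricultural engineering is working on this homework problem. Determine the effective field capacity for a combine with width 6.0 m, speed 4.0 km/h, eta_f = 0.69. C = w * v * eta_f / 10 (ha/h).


C = w * v * eta_f / 10
  = 6.0 * 4.0 * 0.69 / 10
  = 16.56 / 10
  = 1.66 ha/h


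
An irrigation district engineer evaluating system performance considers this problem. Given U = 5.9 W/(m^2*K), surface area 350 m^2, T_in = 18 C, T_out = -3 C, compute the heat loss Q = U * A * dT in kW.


dT = 18 - (-3) = 21 K
Q = U * A * dT
  = 5.9 * 350 * 21
  = 43365 W = 43.37 kW


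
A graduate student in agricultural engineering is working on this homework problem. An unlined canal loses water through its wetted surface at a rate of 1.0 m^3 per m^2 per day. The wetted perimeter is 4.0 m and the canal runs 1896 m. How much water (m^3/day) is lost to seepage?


S = C * P * L
  = 1.0 * 4.0 * 1896
  = 7584 m^3/day


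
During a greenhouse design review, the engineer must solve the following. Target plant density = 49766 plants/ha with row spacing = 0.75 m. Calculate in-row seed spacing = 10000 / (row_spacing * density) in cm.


spacing = 10000 / (row_sp * density)
        = 10000 / (0.75 * 49766)
        = 10000 / 37324.50
        = 0.26792 m = 26.79 cm


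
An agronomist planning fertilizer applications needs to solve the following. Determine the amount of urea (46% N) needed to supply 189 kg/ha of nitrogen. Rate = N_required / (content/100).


Rate = N_required / (N_content / 100)
     = 189 / (46 / 100)
     = 189 / 0.46
     = 410.87 kg/ha


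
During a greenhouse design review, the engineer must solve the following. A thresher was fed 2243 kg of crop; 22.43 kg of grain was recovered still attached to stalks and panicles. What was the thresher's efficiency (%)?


eta = (total - unthreshed) / total * 100
    = (2243 - 22.43) / 2243 * 100
    = 2220.57 / 2243 * 100
    = 99%


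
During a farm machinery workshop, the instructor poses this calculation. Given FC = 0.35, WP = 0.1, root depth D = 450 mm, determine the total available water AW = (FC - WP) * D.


AW = (FC - WP) * D
   = (0.35 - 0.1) * 450
   = 0.25 * 450
   = 112.50 mm


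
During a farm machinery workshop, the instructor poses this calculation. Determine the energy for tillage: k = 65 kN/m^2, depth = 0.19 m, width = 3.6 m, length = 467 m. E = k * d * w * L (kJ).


E = k * d * w * L
  = 65 * 0.19 * 3.6 * 467
  = 20762.82 kJ


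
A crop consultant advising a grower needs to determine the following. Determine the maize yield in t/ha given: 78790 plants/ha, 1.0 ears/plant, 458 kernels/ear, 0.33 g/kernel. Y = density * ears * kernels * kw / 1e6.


Y = density * ears * kernels * kw
  = 78790 * 1.0 * 458 * 0.33 g/ha
  = 11908320.60 g/ha
  = 11908.32 kg/ha = 11.91 t/ha


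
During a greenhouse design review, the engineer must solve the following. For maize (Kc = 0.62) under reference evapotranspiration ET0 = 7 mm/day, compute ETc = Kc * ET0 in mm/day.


ETc = Kc * ET0
    = 0.62 * 7
    = 4.34 mm/day


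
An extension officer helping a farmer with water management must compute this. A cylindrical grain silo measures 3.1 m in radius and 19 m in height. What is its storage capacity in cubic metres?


V = pi * r^2 * h
  = pi * 3.1^2 * 19
  = pi * 9.61 * 19
  = 573.62 m^3


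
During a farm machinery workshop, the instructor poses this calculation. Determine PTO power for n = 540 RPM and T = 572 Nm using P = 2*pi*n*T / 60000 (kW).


P = 2*pi*n*T / 60000
  = 2*pi * 540 * 572 / 60000
  = 1940750.28 / 60000
  = 32.35 kW


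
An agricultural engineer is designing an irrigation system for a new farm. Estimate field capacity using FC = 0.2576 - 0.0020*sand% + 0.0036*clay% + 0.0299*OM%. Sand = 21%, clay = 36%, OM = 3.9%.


FC = 0.2576 - 0.0020*21 + 0.0036*36 + 0.0299*3.9
   = 0.2576 - 0.0420 + 0.1296 + 0.1166
   = 0.4618


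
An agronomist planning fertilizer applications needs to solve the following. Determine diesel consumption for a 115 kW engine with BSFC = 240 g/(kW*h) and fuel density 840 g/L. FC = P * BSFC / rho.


FC = P * BSFC / rho_fuel
   = 115 * 240 / 840
   = 27600 / 840
   = 32.86 L/h


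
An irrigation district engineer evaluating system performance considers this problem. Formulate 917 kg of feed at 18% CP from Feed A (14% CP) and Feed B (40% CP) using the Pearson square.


parts_A = CP_b - target = 40 - 18 = 22
parts_B = target - CP_a = 18 - 14 = 4
total_parts = 22 + 4 = 26
Feed A = 917 * 22 / 26 = 775.92 kg
Feed B = 917 * 4 / 26 = 141.08 kg

775.92 kg


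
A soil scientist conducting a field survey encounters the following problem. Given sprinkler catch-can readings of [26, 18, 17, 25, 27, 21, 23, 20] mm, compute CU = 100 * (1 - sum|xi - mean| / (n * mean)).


xbar = 177 / 8 = 22.125
sum|xi - xbar| = 25
CU = 100 * (1 - 25 / (8 * 22.125))
   = 100 * (1 - 0.1412)
   = 85.88%


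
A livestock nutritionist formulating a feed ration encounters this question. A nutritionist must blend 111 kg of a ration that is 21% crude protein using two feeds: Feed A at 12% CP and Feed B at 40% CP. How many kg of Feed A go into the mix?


parts_A = CP_b - target = 40 - 21 = 19
parts_B = target - CP_a = 21 - 12 = 9
total_parts = 19 + 9 = 28
Feed A = 111 * 19 / 28 = 75.32 kg
Feed B = 111 * 9 / 28 = 35.68 kg

75.32 kg


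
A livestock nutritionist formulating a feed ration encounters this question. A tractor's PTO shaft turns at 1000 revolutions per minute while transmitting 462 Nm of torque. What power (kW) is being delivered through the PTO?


P = 2*pi*n*T / 60000
  = 2*pi * 1000 * 462 / 60000
  = 2902831.61 / 60000
  = 48.38 kW


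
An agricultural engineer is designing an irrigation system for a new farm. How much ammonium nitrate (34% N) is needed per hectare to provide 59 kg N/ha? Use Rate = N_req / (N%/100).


Rate = N_required / (N_content / 100)
     = 59 / (34 / 100)
     = 59 / 0.34
     = 173.53 kg/ha


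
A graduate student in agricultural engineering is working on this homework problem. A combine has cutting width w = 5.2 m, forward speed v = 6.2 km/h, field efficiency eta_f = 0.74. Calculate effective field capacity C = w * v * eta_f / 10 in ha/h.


C = w * v * eta_f / 10
  = 5.2 * 6.2 * 0.74 / 10
  = 23.86 / 10
  = 2.39 ha/h


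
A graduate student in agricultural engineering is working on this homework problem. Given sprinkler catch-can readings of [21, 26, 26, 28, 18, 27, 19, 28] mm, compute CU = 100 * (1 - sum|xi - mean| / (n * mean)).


xbar = 193 / 8 = 24.125
sum|xi - xbar| = 28.750
CU = 100 * (1 - 28.750 / (8 * 24.125))
   = 100 * (1 - 0.1490)
   = 85.10%


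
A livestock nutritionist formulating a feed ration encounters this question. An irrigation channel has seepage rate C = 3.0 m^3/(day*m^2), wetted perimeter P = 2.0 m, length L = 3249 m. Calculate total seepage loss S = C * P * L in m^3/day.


S = C * P * L
  = 3.0 * 2.0 * 3249
  = 19494 m^3/day


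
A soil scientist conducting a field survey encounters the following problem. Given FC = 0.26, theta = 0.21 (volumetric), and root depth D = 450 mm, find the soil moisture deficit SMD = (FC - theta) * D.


SMD = (FC - theta) * D
    = (0.26 - 0.21) * 450
    = 0.050 * 450
    = 22.50 mm


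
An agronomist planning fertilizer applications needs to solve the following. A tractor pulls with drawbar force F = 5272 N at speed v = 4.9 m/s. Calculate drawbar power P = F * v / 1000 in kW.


P = F * v / 1000
  = 5272 * 4.9 / 1000
  = 25832.80 / 1000
  = 25.83 kW


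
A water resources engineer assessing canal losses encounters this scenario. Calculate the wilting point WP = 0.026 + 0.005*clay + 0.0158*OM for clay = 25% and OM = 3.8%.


WP = 0.026 + 0.005*25 + 0.0158*3.8
   = 0.026 + 0.1250 + 0.0600
   = 0.2110


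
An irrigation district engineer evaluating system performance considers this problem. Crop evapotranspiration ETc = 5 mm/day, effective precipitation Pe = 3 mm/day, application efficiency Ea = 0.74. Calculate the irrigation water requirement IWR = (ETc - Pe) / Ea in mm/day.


IWR = (ETc - Pe) / Ea
    = (5 - 3) / 0.74
    = 2 / 0.74
    = 2.70 mm/day


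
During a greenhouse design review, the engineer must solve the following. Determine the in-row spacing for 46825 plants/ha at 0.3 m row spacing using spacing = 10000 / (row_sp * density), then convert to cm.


spacing = 10000 / (row_sp * density)
        = 10000 / (0.3 * 46825)
        = 10000 / 14047.50
        = 0.71187 m = 71.19 cm


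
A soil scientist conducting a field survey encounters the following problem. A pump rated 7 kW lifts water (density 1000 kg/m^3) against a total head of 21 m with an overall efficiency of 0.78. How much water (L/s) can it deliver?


Q = (P * 1000 * eta) / (rho * g * H)
  = (7 * 1000 * 0.78) / (1000 * 9.81 * 21)
  = 5460 / 206010
  = 0.02650 m^3/s = 26.50 L/s


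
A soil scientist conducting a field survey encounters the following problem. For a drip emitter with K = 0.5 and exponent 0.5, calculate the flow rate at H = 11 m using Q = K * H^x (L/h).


Q = K * H^x
  = 0.5 * 11^0.5
  = 0.5 * 3.3166
  = 1.66 L/h


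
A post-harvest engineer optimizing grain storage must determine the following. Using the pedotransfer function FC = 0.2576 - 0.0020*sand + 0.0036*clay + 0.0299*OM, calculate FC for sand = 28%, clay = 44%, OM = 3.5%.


FC = 0.2576 - 0.0020*28 + 0.0036*44 + 0.0299*3.5
   = 0.2576 - 0.0560 + 0.1584 + 0.1047
   = 0.4647


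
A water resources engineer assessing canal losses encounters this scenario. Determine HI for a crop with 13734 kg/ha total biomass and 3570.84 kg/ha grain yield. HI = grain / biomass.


HI = grain_yield / biomass
   = 3570.84 / 13734
   = 0.26


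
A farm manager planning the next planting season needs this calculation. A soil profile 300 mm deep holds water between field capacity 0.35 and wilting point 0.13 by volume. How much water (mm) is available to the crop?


AW = (FC - WP) * D
   = (0.35 - 0.13) * 300
   = 0.22 * 300
   = 66 mm


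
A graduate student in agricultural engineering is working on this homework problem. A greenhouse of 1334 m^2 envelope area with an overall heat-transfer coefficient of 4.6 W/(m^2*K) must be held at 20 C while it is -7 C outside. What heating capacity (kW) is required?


dT = 20 - (-7) = 27 K
Q = U * A * dT
  = 4.6 * 1334 * 27
  = 165682.80 W = 165.68 kW


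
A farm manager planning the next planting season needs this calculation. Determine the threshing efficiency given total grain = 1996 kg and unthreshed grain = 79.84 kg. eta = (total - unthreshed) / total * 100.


eta = (total - unthreshed) / total * 100
    = (1996 - 79.84) / 1996 * 100
    = 1916.16 / 1996 * 100
    = 96%


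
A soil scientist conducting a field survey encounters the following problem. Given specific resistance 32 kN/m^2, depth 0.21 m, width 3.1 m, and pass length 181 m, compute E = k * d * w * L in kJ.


E = k * d * w * L
  = 32 * 0.21 * 3.1 * 181
  = 3770.59 kJ


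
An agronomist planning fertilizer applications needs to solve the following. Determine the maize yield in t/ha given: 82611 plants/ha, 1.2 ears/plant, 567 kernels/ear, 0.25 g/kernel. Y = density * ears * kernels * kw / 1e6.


Y = density * ears * kernels * kw
  = 82611 * 1.2 * 567 * 0.25 g/ha
  = 14052131.10 g/ha
  = 14052.13 kg/ha = 14.05 t/ha


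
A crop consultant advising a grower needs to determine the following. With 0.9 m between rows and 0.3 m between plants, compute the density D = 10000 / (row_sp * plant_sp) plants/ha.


D = 10000 / (row_sp * plant_sp)
  = 10000 / (0.9 * 0.3)
  = 10000 / 0.2700
  = 37037.04 plants/ha


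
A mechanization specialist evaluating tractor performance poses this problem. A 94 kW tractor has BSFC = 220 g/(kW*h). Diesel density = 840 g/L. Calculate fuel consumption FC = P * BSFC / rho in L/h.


FC = P * BSFC / rho_fuel
   = 94 * 220 / 840
   = 20680 / 840
   = 24.62 L/h


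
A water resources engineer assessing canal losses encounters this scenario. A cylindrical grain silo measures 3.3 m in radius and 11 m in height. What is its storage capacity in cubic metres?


V = pi * r^2 * h
  = pi * 3.3^2 * 11
  = pi * 10.89 * 11
  = 376.33 m^3


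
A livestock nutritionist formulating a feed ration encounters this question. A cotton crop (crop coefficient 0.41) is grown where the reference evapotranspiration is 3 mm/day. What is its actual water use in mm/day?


ETc = Kc * ET0
    = 0.41 * 3
    = 1.23 mm/day


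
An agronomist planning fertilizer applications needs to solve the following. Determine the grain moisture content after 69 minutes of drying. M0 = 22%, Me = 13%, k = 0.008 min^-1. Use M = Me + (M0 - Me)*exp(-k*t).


M = Me + (M0 - Me) * e^(-k*t)
  = 13 + (22 - 13) * e^(-0.008*69)
  = 13 + 9 * e^(-0.552)
  = 13 + 9 * 0.57580
  = 13 + 5.1822
  = 18.18%


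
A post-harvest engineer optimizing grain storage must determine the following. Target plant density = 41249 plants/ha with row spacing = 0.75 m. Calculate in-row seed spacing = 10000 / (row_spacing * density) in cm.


spacing = 10000 / (row_sp * density)
        = 10000 / (0.75 * 41249)
        = 10000 / 30936.75
        = 0.32324 m = 32.32 cm


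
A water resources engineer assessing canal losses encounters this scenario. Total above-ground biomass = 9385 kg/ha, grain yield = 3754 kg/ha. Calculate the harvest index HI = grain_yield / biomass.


HI = grain_yield / biomass
   = 3754 / 9385
   = 0.40


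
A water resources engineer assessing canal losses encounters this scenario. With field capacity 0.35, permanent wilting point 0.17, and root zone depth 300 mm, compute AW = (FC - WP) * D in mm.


AW = (FC - WP) * D
   = (0.35 - 0.17) * 300
   = 0.18 * 300
   = 54 mm


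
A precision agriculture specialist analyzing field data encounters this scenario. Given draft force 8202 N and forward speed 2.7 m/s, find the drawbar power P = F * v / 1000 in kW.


P = F * v / 1000
  = 8202 * 2.7 / 1000
  = 22145.40 / 1000
  = 22.15 kW


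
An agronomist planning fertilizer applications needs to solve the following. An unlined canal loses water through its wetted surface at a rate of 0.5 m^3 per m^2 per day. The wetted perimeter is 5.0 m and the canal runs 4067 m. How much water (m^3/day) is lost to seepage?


S = C * P * L
  = 0.5 * 5.0 * 4067
  = 10167.50 m^3/day


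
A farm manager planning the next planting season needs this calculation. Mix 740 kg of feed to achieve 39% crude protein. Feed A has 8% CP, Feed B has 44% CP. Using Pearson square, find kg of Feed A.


parts_A = CP_b - target = 44 - 39 = 5
parts_B = target - CP_a = 39 - 8 = 31
total_parts = 5 + 31 = 36
Feed A = 740 * 5 / 36 = 102.78 kg
Feed B = 740 * 31 / 36 = 637.22 kg

102.78 kg


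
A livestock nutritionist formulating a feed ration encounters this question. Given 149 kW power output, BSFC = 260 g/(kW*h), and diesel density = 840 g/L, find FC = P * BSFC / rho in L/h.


FC = P * BSFC / rho_fuel
   = 149 * 260 / 840
   = 38740 / 840
   = 46.12 L/h


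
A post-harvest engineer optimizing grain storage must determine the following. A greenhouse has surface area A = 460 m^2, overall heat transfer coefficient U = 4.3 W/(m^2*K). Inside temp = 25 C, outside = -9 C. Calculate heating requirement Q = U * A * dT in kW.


dT = 25 - (-9) = 34 K
Q = U * A * dT
  = 4.3 * 460 * 34
  = 67252 W = 67.25 kW


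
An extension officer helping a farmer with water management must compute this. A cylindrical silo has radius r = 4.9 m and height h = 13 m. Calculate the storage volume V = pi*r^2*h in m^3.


V = pi * r^2 * h
  = pi * 4.9^2 * 13
  = pi * 24.01 * 13
  = 980.59 m^3


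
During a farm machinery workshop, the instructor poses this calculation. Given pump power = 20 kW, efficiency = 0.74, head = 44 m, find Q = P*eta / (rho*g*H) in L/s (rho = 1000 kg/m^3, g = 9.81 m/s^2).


Q = (P * 1000 * eta) / (rho * g * H)
  = (20 * 1000 * 0.74) / (1000 * 9.81 * 44)
  = 14800 / 431640
  = 0.03429 m^3/s = 34.29 L/s


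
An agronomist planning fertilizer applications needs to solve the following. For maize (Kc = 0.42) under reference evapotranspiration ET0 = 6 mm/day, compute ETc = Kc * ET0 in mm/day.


ETc = Kc * ET0
    = 0.42 * 6
    = 2.52 mm/day


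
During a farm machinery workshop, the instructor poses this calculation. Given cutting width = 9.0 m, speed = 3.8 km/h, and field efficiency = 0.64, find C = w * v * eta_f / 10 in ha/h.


C = w * v * eta_f / 10
  = 9.0 * 3.8 * 0.64 / 10
  = 21.89 / 10
  = 2.19 ha/h


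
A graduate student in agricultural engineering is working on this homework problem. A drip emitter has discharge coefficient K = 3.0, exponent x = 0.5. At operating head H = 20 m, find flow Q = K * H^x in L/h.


Q = K * H^x
  = 3.0 * 20^0.5
  = 3.0 * 4.4721
  = 13.42 L/h


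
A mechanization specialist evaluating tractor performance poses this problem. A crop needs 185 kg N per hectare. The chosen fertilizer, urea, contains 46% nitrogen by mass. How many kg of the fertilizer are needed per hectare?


Rate = N_required / (N_content / 100)
     = 185 / (46 / 100)
     = 185 / 0.46
     = 402.17 kg/ha


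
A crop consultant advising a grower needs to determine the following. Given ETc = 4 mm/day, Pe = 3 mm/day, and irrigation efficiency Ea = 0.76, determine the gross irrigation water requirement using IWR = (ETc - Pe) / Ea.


IWR = (ETc - Pe) / Ea
    = (4 - 3) / 0.76
    = 1 / 0.76
    = 1.32 mm/day


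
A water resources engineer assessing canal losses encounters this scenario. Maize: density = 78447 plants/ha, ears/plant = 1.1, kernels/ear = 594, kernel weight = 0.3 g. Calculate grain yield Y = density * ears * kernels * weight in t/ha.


Y = density * ears * kernels * kw
  = 78447 * 1.1 * 594 * 0.3 g/ha
  = 15377180.94 g/ha
  = 15377.18 kg/ha = 15.38 t/ha


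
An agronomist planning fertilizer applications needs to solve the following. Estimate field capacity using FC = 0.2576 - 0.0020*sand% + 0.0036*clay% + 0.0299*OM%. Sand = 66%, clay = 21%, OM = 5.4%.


FC = 0.2576 - 0.0020*66 + 0.0036*21 + 0.0299*5.4
   = 0.2576 - 0.1320 + 0.0756 + 0.1615
   = 0.3627


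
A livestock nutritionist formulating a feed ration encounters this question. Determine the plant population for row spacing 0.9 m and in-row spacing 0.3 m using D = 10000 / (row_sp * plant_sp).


D = 10000 / (row_sp * plant_sp)
  = 10000 / (0.9 * 0.3)
  = 10000 / 0.2700
  = 37037.04 plants/ha


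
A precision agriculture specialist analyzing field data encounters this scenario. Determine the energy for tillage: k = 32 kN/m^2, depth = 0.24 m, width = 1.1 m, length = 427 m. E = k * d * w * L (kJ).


E = k * d * w * L
  = 32 * 0.24 * 1.1 * 427
  = 3607.30 kJ


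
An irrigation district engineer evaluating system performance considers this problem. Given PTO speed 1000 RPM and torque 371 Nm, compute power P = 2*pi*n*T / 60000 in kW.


P = 2*pi*n*T / 60000
  = 2*pi * 1000 * 371 / 60000
  = 2331061.75 / 60000
  = 38.85 kW


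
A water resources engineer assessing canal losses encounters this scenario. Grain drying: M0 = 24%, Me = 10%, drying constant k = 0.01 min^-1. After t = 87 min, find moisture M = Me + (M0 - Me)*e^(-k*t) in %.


M = Me + (M0 - Me) * e^(-k*t)
  = 10 + (24 - 10) * e^(-0.01*87)
  = 10 + 14 * e^(-0.870)
  = 10 + 14 * 0.41895
  = 10 + 5.8653
  = 15.87%


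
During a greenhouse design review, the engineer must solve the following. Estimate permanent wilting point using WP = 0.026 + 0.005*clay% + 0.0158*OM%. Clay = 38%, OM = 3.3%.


WP = 0.026 + 0.005*38 + 0.0158*3.3
   = 0.026 + 0.1900 + 0.0521
   = 0.2681


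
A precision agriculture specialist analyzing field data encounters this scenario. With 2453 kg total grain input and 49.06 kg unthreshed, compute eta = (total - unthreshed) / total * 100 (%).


eta = (total - unthreshed) / total * 100
    = (2453 - 49.06) / 2453 * 100
    = 2403.94 / 2453 * 100
    = 98%


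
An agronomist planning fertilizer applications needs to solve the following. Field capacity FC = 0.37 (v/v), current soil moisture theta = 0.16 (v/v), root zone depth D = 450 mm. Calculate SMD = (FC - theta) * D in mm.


SMD = (FC - theta) * D
    = (0.37 - 0.16) * 450
    = 0.210 * 450
    = 94.50 mm


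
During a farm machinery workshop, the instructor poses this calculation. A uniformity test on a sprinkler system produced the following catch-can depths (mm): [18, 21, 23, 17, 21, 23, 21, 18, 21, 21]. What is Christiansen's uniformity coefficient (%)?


xbar = 204 / 10 = 20.400
sum|xi - xbar| = 16.400
CU = 100 * (1 - 16.400 / (10 * 20.400))
   = 100 * (1 - 0.0804)
   = 91.96%


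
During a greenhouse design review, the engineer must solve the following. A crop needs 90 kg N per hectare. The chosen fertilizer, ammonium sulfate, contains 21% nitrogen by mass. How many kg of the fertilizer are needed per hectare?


Rate = N_required / (N_content / 100)
     = 90 / (21 / 100)
     = 90 / 0.21
     = 428.57 kg/ha


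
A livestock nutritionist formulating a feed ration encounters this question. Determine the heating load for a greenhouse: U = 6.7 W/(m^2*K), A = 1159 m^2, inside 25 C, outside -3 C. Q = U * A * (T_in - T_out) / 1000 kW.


dT = 25 - (-3) = 28 K
Q = U * A * dT
  = 6.7 * 1159 * 28
  = 217428.40 W = 217.43 kW


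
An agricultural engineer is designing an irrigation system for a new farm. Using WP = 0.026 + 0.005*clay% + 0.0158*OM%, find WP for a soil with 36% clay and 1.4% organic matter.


WP = 0.026 + 0.005*36 + 0.0158*1.4
   = 0.026 + 0.1800 + 0.0221
   = 0.2281


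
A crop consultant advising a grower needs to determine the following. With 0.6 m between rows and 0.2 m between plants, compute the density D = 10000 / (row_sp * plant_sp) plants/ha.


D = 10000 / (row_sp * plant_sp)
  = 10000 / (0.6 * 0.2)
  = 10000 / 0.1200
  = 83333.33 plants/ha


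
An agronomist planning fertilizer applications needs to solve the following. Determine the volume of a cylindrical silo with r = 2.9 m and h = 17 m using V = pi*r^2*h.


V = pi * r^2 * h
  = pi * 2.9^2 * 17
  = pi * 8.41 * 17
  = 449.15 m^3


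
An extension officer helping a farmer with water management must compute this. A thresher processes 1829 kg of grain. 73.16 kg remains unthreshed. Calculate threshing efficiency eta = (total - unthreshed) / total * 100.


eta = (total - unthreshed) / total * 100
    = (1829 - 73.16) / 1829 * 100
    = 1755.84 / 1829 * 100
    = 96%


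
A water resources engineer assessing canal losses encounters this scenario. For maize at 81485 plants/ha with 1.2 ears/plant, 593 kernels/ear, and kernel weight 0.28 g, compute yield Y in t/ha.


Y = density * ears * kernels * kw
  = 81485 * 1.2 * 593 * 0.28 g/ha
  = 16235723.28 g/ha
  = 16235.72 kg/ha = 16.24 t/ha


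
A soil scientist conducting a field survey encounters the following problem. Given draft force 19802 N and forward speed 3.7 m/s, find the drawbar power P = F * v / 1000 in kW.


P = F * v / 1000
  = 19802 * 3.7 / 1000
  = 73267.40 / 1000
  = 73.27 kW


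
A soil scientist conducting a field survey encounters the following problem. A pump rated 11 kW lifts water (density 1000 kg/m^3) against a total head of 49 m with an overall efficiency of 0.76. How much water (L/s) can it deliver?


Q = (P * 1000 * eta) / (rho * g * H)
  = (11 * 1000 * 0.76) / (1000 * 9.81 * 49)
  = 8360 / 480690
  = 0.01739 m^3/s = 17.39 L/s


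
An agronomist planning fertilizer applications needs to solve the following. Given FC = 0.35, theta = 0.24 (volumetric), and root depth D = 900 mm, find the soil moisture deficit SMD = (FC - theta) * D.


SMD = (FC - theta) * D
    = (0.35 - 0.24) * 900
    = 0.110 * 900
    = 99 mm


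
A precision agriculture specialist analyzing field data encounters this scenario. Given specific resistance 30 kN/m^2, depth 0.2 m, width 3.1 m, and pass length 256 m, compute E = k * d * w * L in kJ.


E = k * d * w * L
  = 30 * 0.2 * 3.1 * 256
  = 4761.60 kJ


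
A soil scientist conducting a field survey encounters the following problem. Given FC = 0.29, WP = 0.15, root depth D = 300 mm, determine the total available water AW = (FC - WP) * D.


AW = (FC - WP) * D
   = (0.29 - 0.15) * 300
   = 0.14 * 300
   = 42 mm


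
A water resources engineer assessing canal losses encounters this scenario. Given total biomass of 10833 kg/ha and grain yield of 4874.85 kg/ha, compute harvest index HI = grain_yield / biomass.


HI = grain_yield / biomass
   = 4874.85 / 10833
   = 0.45


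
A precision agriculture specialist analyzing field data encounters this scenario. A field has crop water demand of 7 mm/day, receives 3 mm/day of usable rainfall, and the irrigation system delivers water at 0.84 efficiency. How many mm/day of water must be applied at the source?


IWR = (ETc - Pe) / Ea
    = (7 - 3) / 0.84
    = 4 / 0.84
    = 4.76 mm/day


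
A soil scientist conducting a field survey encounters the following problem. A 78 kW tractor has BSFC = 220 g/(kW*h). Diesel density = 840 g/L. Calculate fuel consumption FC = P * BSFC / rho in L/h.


FC = P * BSFC / rho_fuel
   = 78 * 220 / 840
   = 17160 / 840
   = 20.43 L/h


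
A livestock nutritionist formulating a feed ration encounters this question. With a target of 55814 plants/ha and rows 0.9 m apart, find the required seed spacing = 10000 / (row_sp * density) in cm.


spacing = 10000 / (row_sp * density)
        = 10000 / (0.9 * 55814)
        = 10000 / 50232.60
        = 0.19907 m = 19.91 cm
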